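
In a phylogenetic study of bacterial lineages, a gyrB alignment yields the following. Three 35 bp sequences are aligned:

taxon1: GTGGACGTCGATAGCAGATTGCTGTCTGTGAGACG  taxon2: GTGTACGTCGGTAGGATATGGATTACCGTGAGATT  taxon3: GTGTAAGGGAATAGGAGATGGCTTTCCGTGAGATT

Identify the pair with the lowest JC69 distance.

taxon2 and taxon3

taxon1–taxon2: 11/35 differ, p = 0.314, d = 0.407.
taxon1–taxon3: 11/35 differ, p = 0.314, d = 0.407.
taxon2–taxon3: 8/35 differ, p = 0.229, d = 0.273.
The smallest distance is between taxon2 and taxon3.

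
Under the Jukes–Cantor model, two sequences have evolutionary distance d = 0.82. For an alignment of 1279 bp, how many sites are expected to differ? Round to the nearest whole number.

Invert JC69: p = (3/4)(1 − e^(−4d/3)) = 0.75 × (1 − e^(-1.093333)) = 0.75 × (1 − 0.335098) = 0.498677.
Expected differing sites = pL ≈ 0.498677 × 1279 = 637.807883 ≈ 638.

638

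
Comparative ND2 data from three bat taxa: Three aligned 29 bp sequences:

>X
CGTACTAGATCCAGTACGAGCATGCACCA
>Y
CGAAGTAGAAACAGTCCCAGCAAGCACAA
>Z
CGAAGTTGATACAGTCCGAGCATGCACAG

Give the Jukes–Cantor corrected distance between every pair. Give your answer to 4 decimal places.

d(X,Y) = 0.3439, d(X,Z) = 0.2913, d(Y,Z) = 0.1959

X–Y: 8/29 sites differ → p ≈ 0.275862, d = −0.75 ln(1 − 0.367816) = 0.343931 ≈ 0.3439.
X–Z: 7/29 sites differ → p ≈ 0.241379, d = −0.75 ln(1 − 0.321839) = 0.291278 ≈ 0.2913.
Y–Z: 5/29 sites differ → p ≈ 0.172414, d = −0.75 ln(1 − 0.229885) = 0.195912 ≈ 0.1959.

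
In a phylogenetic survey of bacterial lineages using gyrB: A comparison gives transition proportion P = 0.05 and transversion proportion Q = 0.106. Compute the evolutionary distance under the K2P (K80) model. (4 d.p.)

0.1749

Under the Kimura two-parameter model, d = −½ ln(1 − 2P − Q) − ¼ ln(1 − 2Q).
1 − 2P − Q = 0.794, giving −½ ln(0.794) = 0.115336.
1 − 2Q = 0.788, giving −¼ ln(0.788) = 0.059564.
d = 0.115336 + 0.059564 = 0.174900.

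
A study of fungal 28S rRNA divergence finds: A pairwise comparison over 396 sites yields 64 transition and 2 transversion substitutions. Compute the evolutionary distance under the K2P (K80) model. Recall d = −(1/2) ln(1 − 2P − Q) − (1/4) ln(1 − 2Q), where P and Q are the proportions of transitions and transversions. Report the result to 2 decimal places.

P = 64/396 ≈ 0.161616 and Q = 2/396 ≈ 0.005051.
Under the Kimura two-parameter model, d = −½ ln(1 − 2P − Q) − ¼ ln(1 − 2Q).
1 − 2P − Q = 0.671717, giving −½ ln(0.671717) = 0.198959.
1 − 2Q = 0.989898, giving −¼ ln(0.989898) = 0.002538.
d = 0.198959 + 0.002538 = 0.201497.

0.20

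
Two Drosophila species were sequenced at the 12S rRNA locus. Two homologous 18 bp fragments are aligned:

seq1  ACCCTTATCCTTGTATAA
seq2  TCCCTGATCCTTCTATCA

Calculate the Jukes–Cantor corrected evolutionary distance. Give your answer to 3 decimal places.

0.264

The sequences differ at 4 of 18 sites (1, 6, 13, 17), so p = 4/18 ≈ 0.222222.
d = −(3/4) ln(1 − 4p/3) = −0.75 ln(1 − 0.296296) = −0.75 ln(0.703704)
  = −0.75 × (-0.351397) = 0.263548 substitutions/site.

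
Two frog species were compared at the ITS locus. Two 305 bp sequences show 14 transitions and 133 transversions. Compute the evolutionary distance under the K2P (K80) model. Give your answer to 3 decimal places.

0.889

P = 14/305 ≈ 0.045902 and Q = 133/305 ≈ 0.436066.
Under the Kimura two-parameter model, d = −½ ln(1 − 2P − Q) − ¼ ln(1 − 2Q).
1 − 2P − Q = 0.47213, giving −½ ln(0.47213) = 0.375250.
1 − 2Q = 0.127868, giving −¼ ln(0.127868) = 0.514189.
d = 0.375250 + 0.514189 = 0.889439.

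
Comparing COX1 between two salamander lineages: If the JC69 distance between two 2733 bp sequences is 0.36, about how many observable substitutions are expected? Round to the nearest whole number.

Invert JC69: p = (3/4)(1 − e^(−4d/3)) = 0.75 × (1 − e^(-0.48)) = 0.75 × (1 − 0.618783) = 0.285913.
Expected differing sites = pL ≈ 0.285913 × 2733 = 781.400229 ≈ 781.

781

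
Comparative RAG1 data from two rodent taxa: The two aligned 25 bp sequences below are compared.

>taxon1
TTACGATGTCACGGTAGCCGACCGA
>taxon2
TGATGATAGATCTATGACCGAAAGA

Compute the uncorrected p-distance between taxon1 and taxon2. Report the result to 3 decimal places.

The sequences differ at 12 of 25 positions.
p = 12/25 = 0.480.

0.480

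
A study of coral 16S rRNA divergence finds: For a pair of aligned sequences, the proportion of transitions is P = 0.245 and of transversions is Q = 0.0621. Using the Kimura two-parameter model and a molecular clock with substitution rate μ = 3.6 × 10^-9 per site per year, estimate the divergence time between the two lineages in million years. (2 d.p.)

60.38

Under the Kimura two-parameter model, d = −½ ln(1 − 2P − Q) − ¼ ln(1 − 2Q).
1 − 2P − Q = 0.4479, giving −½ ln(0.4479) = 0.401593.
1 − 2Q = 0.8758, giving −¼ ln(0.8758) = 0.033154.
d = 0.401593 + 0.033154 = 0.434747.
Under a molecular clock d = 2μt, so t = d/(2μ) = 0.434747 / (2 × 3.6 × 10^-9) = 60.38 million years.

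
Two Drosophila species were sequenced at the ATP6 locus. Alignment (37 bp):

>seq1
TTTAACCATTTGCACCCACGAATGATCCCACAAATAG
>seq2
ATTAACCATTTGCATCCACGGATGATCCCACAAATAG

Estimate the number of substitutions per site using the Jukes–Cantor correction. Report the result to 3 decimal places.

0.086

The sequences differ at 3 of 37 sites (1, 15, 21), so p = 3/37 ≈ 0.081081.
d = −(3/4) ln(1 − 4p/3) = −0.75 ln(1 − 0.108108) = −0.75 ln(0.891892)
  = −0.75 × (-0.114410) = 0.085808 substitutions/site.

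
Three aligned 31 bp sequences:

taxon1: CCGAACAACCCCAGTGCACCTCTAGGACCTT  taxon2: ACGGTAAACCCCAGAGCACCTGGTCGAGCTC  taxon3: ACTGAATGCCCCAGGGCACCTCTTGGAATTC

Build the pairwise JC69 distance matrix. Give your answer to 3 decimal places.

taxon1–taxon2: 11/31 sites differ → p ≈ 0.354839, d = −0.75 ln(1 − 0.473119) = 0.480585 ≈ 0.481.
taxon1–taxon3: 11/31 sites differ → p ≈ 0.354839, d = −0.75 ln(1 − 0.473119) = 0.480585 ≈ 0.481.
taxon2–taxon3: 10/31 sites differ → p ≈ 0.322581, d = −0.75 ln(1 − 0.430108) = 0.421731 ≈ 0.422.

d(taxon1,taxon2) = 0.481, d(taxon1,taxon3) = 0.481, d(taxon2,taxon3) = 0.422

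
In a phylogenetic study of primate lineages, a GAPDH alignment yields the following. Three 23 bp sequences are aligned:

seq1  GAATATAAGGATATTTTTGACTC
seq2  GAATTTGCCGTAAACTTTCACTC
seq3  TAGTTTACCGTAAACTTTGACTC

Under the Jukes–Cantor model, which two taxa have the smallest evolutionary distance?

seq2 and seq3

seq1–seq2: 9/23 differ, p = 0.391, d = 0.553.
seq1–seq3: 9/23 differ, p = 0.391, d = 0.553.
seq2–seq3: 4/23 differ, p = 0.174, d = 0.198.
The smallest distance is between seq2 and seq3.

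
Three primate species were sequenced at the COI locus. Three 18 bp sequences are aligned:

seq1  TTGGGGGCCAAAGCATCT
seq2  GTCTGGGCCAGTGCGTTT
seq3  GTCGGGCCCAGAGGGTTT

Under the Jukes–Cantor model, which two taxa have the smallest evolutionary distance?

seq1–seq2: 7/18 differ, p = 0.389, d = 0.548.
seq1–seq3: 7/18 differ, p = 0.389, d = 0.548.
seq2–seq3: 4/18 differ, p = 0.222, d = 0.264.
The smallest distance is between seq2 and seq3.

seq2 and seq3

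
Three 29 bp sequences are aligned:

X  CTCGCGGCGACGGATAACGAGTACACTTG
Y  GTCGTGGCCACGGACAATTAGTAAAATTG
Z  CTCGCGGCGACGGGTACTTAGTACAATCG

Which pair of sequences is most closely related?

X and Z

X–Y: 8/29 differ, p = 0.276, d = 0.344.
X–Z: 6/29 differ, p = 0.207, d = 0.242.
Y–Z: 8/29 differ, p = 0.276, d = 0.344.
The smallest distance is between X and Z.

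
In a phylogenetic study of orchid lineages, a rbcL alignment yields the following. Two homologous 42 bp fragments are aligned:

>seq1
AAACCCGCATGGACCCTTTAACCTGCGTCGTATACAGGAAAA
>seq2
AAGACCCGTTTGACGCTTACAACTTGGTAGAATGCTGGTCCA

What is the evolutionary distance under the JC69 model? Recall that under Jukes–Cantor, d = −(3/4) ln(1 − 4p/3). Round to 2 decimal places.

0.69

The sequences differ at 19 of 42 sites, so p = 19/42 ≈ 0.452381.
d = −(3/4) ln(1 − 4p/3) = −0.75 ln(1 − 0.603175) = −0.75 ln(0.396825)
  = −0.75 × (-0.924260) = 0.693195 substitutions/site.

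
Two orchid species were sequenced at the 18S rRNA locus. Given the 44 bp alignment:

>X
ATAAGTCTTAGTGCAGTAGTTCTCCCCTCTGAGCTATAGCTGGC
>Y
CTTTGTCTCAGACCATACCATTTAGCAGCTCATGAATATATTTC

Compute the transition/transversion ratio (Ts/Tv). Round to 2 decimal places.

0.09

Transitions are A↔G and C↔T; transversions are all other mismatches.
Transitions: 2. Transversions: 22.
R = 2/22 = 0.090909… ≈ 0.09 (to 2 d.p.).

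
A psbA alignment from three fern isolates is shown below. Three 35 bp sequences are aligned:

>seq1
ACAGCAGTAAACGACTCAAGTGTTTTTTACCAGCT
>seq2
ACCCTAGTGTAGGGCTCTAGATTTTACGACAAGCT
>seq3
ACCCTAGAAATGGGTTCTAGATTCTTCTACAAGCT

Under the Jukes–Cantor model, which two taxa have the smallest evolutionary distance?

seq1–seq2: 14/35 differ, p = 0.400, d = 0.572.
seq1–seq3: 14/35 differ, p = 0.400, d = 0.572.
seq2–seq3: 8/35 differ, p = 0.229, d = 0.273.
The smallest distance is between seq2 and seq3.

seq2 and seq3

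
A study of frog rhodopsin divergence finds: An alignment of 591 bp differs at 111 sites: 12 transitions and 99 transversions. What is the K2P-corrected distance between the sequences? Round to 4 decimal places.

P = 12/591 ≈ 0.020305 and Q = 99/591 ≈ 0.167513.
Under the Kimura two-parameter model, d = −½ ln(1 − 2P − Q) − ¼ ln(1 − 2Q).
1 − 2P − Q = 0.791877, giving −½ ln(0.791877) = 0.116675.
1 − 2Q = 0.664974, giving −¼ ln(0.664974) = 0.102002.
d = 0.116675 + 0.102002 = 0.218677.

0.2187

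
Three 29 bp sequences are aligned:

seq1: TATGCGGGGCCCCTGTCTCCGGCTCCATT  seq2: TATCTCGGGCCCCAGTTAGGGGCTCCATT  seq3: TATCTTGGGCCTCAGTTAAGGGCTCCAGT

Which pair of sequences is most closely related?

seq2 and seq3

seq1–seq2: 8/29 differ, p = 0.276, d = 0.344.
seq1–seq3: 10/29 differ, p = 0.345, d = 0.462.
seq2–seq3: 4/29 differ, p = 0.138, d = 0.152.
The smallest distance is between seq2 and seq3.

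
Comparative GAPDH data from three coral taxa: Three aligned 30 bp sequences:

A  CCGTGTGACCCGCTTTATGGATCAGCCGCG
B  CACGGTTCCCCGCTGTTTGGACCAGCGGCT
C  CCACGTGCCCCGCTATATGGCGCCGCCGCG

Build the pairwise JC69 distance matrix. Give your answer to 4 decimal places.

A–B: 10/30 sites differ → p ≈ 0.333333, d = −0.75 ln(1 − 0.444444) = 0.440839 ≈ 0.4408.
A–C: 7/30 sites differ → p ≈ 0.233333, d = −0.75 ln(1 − 0.311111) = 0.279506 ≈ 0.2795.
B–C: 11/30 sites differ → p ≈ 0.366667, d = −0.75 ln(1 − 0.488889) = 0.503376 ≈ 0.5034.

d(A,B) = 0.4408, d(A,C) = 0.2795, d(B,C) = 0.5034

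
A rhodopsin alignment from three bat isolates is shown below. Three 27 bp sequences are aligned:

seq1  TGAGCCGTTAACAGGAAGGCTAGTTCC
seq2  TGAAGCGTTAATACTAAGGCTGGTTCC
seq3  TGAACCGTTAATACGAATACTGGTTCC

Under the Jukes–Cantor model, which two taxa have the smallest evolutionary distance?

seq2 and seq3

seq1–seq2: 6/27 differ, p = 0.222, d = 0.264.
seq1–seq3: 6/27 differ, p = 0.222, d = 0.264.
seq2–seq3: 4/27 differ, p = 0.148, d = 0.165.
The smallest distance is between seq2 and seq3.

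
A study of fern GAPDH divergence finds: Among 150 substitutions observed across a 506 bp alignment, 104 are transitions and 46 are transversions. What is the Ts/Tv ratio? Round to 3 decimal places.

2.261

R = 104/46 = 2.260869… ≈ 2.261 (to 3 d.p.).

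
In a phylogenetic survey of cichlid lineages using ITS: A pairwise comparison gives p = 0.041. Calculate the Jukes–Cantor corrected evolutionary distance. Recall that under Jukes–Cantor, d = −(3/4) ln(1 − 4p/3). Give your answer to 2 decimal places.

0.04

d = −(3/4) ln(1 − 4p/3) = −0.75 ln(1 − 0.054667) = −0.75 ln(0.945333)
  = −0.75 × (-0.056218) = 0.042164 substitutions/site.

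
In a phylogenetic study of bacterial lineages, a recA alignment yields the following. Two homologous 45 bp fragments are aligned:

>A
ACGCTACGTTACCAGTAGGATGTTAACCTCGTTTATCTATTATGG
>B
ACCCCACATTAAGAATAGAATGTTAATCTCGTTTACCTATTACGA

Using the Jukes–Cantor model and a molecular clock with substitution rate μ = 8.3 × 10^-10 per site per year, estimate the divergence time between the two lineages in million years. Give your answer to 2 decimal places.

178.20

The sequences differ at 11 of 45 sites, so p = 11/45 ≈ 0.244444.
d = −(3/4) ln(1 − 4p/3) = −0.75 ln(1 − 0.325925) = −0.75 ln(0.674075)
  = −0.75 × (-0.394414) = 0.295811 substitutions/site.
Under a molecular clock d = 2μt, so t = d/(2μ) = 0.295811 / (2 × 8.3 × 10^-10) = 178.20 million years.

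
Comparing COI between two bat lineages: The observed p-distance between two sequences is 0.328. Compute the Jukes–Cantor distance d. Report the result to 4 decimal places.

0.4313

d = −(3/4) ln(1 − 4p/3) = −0.75 ln(1 − 0.437333) = −0.75 ln(0.562667)
  = −0.75 × (-0.575067) = 0.431300 substitutions/site.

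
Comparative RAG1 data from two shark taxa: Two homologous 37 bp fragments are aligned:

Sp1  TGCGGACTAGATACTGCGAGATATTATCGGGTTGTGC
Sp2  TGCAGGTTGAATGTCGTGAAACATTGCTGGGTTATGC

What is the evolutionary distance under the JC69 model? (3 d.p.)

0.583

The sequences differ at 15 of 37 sites, so p = 15/37 ≈ 0.405405.
d = −(3/4) ln(1 − 4p/3) = −0.75 ln(1 − 0.54054) = −0.75 ln(0.45946)
  = −0.75 × (-0.777703) = 0.583277 substitutions/site.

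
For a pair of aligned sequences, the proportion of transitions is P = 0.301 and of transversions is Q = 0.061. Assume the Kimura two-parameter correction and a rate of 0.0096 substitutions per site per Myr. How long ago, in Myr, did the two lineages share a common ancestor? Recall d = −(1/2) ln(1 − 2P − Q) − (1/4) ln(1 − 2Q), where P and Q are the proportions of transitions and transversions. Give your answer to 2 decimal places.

Under the Kimura two-parameter model, d = −½ ln(1 − 2P − Q) − ¼ ln(1 − 2Q).
1 − 2P − Q = 0.337, giving −½ ln(0.337) = 0.543836.
1 − 2Q = 0.878, giving −¼ ln(0.878) = 0.032527.
d = 0.543836 + 0.032527 = 0.576363.
Under a molecular clock d = 2μt, so t = d/(2μ) = 0.576363 / (2 × 0.0096) = 30.02 Myr.

30.02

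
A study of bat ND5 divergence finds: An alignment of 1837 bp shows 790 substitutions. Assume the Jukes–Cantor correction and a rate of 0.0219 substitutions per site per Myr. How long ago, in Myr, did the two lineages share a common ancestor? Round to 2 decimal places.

14.59

p = 790/1837 ≈ 0.430049.
d = −(3/4) ln(1 − 4p/3) = −0.75 ln(1 − 0.573399) = −0.75 ln(0.426601)
  = −0.75 × (-0.851906) = 0.638930 substitutions/site.
Under a molecular clock d = 2μt, so t = d/(2μ) = 0.638930 / (2 × 0.0219) = 14.59 Myr.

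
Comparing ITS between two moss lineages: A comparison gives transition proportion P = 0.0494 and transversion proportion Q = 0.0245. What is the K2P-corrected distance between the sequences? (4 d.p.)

Under the Kimura two-parameter model, d = −½ ln(1 − 2P − Q) − ¼ ln(1 − 2Q).
1 − 2P − Q = 0.8767, giving −½ ln(0.8767) = 0.065795.
1 − 2Q = 0.951, giving −¼ ln(0.951) = 0.012560.
d = 0.065795 + 0.012560 = 0.078355.

0.0784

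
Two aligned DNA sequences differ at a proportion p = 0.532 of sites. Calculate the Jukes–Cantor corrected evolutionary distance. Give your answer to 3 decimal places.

0.927

d = −(3/4) ln(1 − 4p/3) = −0.75 ln(1 − 0.709333) = −0.75 ln(0.290667)
  = −0.75 × (-1.235577) = 0.926683 substitutions/site.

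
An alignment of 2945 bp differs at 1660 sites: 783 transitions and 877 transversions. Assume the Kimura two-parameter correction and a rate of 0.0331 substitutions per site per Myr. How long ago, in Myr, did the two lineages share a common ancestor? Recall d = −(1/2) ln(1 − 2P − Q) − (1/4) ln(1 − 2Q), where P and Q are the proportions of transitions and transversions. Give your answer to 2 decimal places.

16.78

P = 783/2945 ≈ 0.265874 and Q = 877/2945 ≈ 0.297793.
Under the Kimura two-parameter model, d = −½ ln(1 − 2P − Q) − ¼ ln(1 − 2Q).
1 − 2P − Q = 0.170459, giving −½ ln(0.170459) = 0.884630.
1 − 2Q = 0.404414, giving −¼ ln(0.404414) = 0.226329.
d = 0.884630 + 0.226329 = 1.110959.
Under a molecular clock d = 2μt, so t = d/(2μ) = 1.110959 / (2 × 0.0331) = 16.78 Myr.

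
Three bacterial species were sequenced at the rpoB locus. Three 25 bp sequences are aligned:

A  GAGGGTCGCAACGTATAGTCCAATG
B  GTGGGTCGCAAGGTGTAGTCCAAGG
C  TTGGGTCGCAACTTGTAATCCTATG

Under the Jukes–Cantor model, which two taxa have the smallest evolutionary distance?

A–B: 4/25 differ, p = 0.160, d = 0.180.
A–C: 6/25 differ, p = 0.240, d = 0.289.
B–C: 6/25 differ, p = 0.240, d = 0.289.
The smallest distance is between A and B.

A and B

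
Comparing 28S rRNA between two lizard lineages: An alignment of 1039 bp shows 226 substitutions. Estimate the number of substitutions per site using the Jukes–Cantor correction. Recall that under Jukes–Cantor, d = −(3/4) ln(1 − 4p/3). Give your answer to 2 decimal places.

0.26

p = 226/1039 ≈ 0.217517.
d = −(3/4) ln(1 − 4p/3) = −0.75 ln(1 − 0.290023) = −0.75 ln(0.709977)
  = −0.75 × (-0.342523) = 0.256892 substitutions/site.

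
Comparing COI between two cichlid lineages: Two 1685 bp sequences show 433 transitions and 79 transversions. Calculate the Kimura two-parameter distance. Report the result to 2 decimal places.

P = 433/1685 ≈ 0.256973 and Q = 79/1685 ≈ 0.046884.
Under the Kimura two-parameter model, d = −½ ln(1 − 2P − Q) − ¼ ln(1 − 2Q).
1 − 2P − Q = 0.43917, giving −½ ln(0.43917) = 0.411434.
1 − 2Q = 0.906232, giving −¼ ln(0.906232) = 0.024615.
d = 0.411434 + 0.024615 = 0.436049.

0.44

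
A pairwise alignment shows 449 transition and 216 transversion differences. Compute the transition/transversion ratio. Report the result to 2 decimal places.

2.08

R = 449/216 = 2.078703… ≈ 2.08 (to 2 d.p.).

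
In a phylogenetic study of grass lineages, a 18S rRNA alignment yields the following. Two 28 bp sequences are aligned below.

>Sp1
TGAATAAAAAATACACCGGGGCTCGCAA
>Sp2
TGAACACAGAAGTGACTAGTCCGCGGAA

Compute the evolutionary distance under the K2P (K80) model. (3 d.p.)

Of 28 sites, 4 differences are transitions and 8 are transversions, so P = 4/28 ≈ 0.142857 and Q = 8/28 ≈ 0.285714.
Under the Kimura two-parameter model, d = −½ ln(1 − 2P − Q) − ¼ ln(1 − 2Q).
1 − 2P − Q = 0.428572, giving −½ ln(0.428572) = 0.423648.
1 − 2Q = 0.428572, giving −¼ ln(0.428572) = 0.211824.
d = 0.423648 + 0.211824 = 0.635472.

0.635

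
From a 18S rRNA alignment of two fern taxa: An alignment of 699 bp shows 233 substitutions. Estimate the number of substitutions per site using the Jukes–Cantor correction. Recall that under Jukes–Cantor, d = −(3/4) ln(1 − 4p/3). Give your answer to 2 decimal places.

0.44

p = 233/699 ≈ 0.333333.
d = −(3/4) ln(1 − 4p/3) = −0.75 ln(1 − 0.444444) = −0.75 ln(0.555556)
  = −0.75 × (-0.587786) = 0.440840 substitutions/site.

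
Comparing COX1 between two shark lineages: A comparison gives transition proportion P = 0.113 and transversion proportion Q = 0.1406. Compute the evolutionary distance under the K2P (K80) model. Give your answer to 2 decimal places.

0.31

Under the Kimura two-parameter model, d = −½ ln(1 − 2P − Q) − ¼ ln(1 − 2Q).
1 − 2P − Q = 0.6334, giving −½ ln(0.6334) = 0.228327.
1 − 2Q = 0.7188, giving −¼ ln(0.7188) = 0.082543.
d = 0.228327 + 0.082543 = 0.310870.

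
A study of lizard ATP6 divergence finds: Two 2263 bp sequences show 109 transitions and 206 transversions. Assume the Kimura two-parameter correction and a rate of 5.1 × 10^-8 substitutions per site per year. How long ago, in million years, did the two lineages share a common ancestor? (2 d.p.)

P = 109/2263 ≈ 0.048166 and Q = 206/2263 ≈ 0.09103.
Under the Kimura two-parameter model, d = −½ ln(1 − 2P − Q) − ¼ ln(1 − 2Q).
1 − 2P − Q = 0.812638, giving −½ ln(0.812638) = 0.103735.
1 − 2Q = 0.81794, giving −¼ ln(0.81794) = 0.050242.
d = 0.103735 + 0.050242 = 0.153977.
Under a molecular clock d = 2μt, so t = d/(2μ) = 0.153977 / (2 × 5.1 × 10^-8) = 1.51 million years.

1.51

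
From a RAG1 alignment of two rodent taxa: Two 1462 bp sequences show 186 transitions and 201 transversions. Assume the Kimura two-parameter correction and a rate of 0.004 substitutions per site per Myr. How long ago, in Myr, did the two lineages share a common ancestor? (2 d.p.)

41.14

P = 186/1462 ≈ 0.127223 and Q = 201/1462 ≈ 0.137483.
Under the Kimura two-parameter model, d = −½ ln(1 − 2P − Q) − ¼ ln(1 − 2Q).
1 − 2P − Q = 0.608071, giving −½ ln(0.608071) = 0.248732.
1 − 2Q = 0.725034, giving −¼ ln(0.725034) = 0.080384.
d = 0.248732 + 0.080384 = 0.329116.
Under a molecular clock d = 2μt, so t = d/(2μ) = 0.329116 / (2 × 0.004) = 41.14 Myr.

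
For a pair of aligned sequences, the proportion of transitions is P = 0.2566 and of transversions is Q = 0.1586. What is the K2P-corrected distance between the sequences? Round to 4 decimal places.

0.6525

Under the Kimura two-parameter model, d = −½ ln(1 − 2P − Q) − ¼ ln(1 − 2Q).
1 − 2P − Q = 0.3282, giving −½ ln(0.3282) = 0.557066.
1 − 2Q = 0.6828, giving −¼ ln(0.6828) = 0.095388.
d = 0.557066 + 0.095388 = 0.652454.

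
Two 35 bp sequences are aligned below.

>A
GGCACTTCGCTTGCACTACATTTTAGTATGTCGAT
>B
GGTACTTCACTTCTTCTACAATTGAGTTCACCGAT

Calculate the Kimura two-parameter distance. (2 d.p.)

Of 35 sites, 6 differences are transitions and 5 are transversions, so P = 6/35 ≈ 0.171429 and Q = 5/35 ≈ 0.142857.
Under the Kimura two-parameter model, d = −½ ln(1 − 2P − Q) − ¼ ln(1 − 2Q).
1 − 2P − Q = 0.514285, giving −½ ln(0.514285) = 0.332489.
1 − 2Q = 0.714286, giving −¼ ln(0.714286) = 0.084118.
d = 0.332489 + 0.084118 = 0.416607.

0.42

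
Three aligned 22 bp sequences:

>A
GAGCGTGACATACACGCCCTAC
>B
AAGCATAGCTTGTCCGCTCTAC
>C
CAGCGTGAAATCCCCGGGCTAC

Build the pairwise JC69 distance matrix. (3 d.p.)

A–B: 9/22 sites differ → p ≈ 0.409091, d = −0.75 ln(1 − 0.545455) = 0.591344 ≈ 0.591.
A–C: 6/22 sites differ → p ≈ 0.272727, d = −0.75 ln(1 − 0.363636) = 0.338988 ≈ 0.339.
B–C: 10/22 sites differ → p ≈ 0.454545, d = −0.75 ln(1 − 0.60606) = 0.698667 ≈ 0.699.

d(A,B) = 0.591, d(A,C) = 0.339, d(B,C) = 0.699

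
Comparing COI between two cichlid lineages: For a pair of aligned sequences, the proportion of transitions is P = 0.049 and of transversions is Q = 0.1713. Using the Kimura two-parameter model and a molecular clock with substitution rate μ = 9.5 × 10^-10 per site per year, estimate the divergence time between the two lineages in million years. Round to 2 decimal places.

137.76

Under the Kimura two-parameter model, d = −½ ln(1 − 2P − Q) − ¼ ln(1 − 2Q).
1 − 2P − Q = 0.7307, giving −½ ln(0.7307) = 0.156876.
1 − 2Q = 0.6574, giving −¼ ln(0.6574) = 0.104866.
d = 0.156876 + 0.104866 = 0.261742.
Under a molecular clock d = 2μt, so t = d/(2μ) = 0.261742 / (2 × 9.5 × 10^-10) = 137.76 million years.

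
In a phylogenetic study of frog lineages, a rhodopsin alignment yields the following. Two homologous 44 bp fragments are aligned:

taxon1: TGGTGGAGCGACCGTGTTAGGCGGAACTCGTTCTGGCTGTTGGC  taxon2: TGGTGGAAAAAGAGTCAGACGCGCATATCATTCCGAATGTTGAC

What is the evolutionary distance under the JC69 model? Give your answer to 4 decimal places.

0.5429

The sequences differ at 17 of 44 sites, so p = 17/44 ≈ 0.386364.
d = −(3/4) ln(1 − 4p/3) = −0.75 ln(1 − 0.515152) = −0.75 ln(0.484848)
  = −0.75 × (-0.723920) = 0.542940 substitutions/site.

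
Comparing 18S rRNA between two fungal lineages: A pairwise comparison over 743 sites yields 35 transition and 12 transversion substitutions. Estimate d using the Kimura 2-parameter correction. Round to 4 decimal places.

P = 35/743 ≈ 0.047106 and Q = 12/743 ≈ 0.016151.
Under the Kimura two-parameter model, d = −½ ln(1 − 2P − Q) − ¼ ln(1 − 2Q).
1 − 2P − Q = 0.889637, giving −½ ln(0.889637) = 0.058471.
1 − 2Q = 0.967698, giving −¼ ln(0.967698) = 0.008209.
d = 0.058471 + 0.008209 = 0.066680.

0.0667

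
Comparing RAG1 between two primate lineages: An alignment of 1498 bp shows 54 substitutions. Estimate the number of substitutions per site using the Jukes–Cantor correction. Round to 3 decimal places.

p = 54/1498 ≈ 0.036048.
d = −(3/4) ln(1 − 4p/3) = −0.75 ln(1 − 0.048064) = −0.75 ln(0.951936)
  = −0.75 × (-0.049257) = 0.036943 substitutions/site.

0.037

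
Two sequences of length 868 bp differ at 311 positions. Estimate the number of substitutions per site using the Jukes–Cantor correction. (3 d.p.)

p = 311/868 ≈ 0.358295.
d = −(3/4) ln(1 − 4p/3) = −0.75 ln(1 − 0.477727) = −0.75 ln(0.522273)
  = −0.75 × (-0.649565) = 0.487174 substitutions/site.

0.487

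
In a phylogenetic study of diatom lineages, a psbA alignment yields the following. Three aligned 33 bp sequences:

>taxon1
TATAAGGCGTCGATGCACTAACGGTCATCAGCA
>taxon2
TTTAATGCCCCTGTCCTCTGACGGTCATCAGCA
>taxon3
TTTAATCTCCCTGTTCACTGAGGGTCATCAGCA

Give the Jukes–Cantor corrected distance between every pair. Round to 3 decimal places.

d(taxon1,taxon2) = 0.339, d(taxon1,taxon3) = 0.441, d(taxon2,taxon3) = 0.169

taxon1–taxon2: 9/33 sites differ → p ≈ 0.272727, d = −0.75 ln(1 − 0.363636) = 0.338988 ≈ 0.339.
taxon1–taxon3: 11/33 sites differ → p ≈ 0.333333, d = −0.75 ln(1 − 0.444444) = 0.440839 ≈ 0.441.
taxon2–taxon3: 5/33 sites differ → p ≈ 0.151515, d = −0.75 ln(1 − 0.20202) = 0.169254 ≈ 0.169.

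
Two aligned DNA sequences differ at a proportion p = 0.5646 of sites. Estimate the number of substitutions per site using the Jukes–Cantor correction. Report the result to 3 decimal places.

d = −(3/4) ln(1 − 4p/3) = −0.75 ln(1 − 0.7528) = −0.75 ln(0.2472)
  = −0.75 × (-1.397558) = 1.048169 substitutions/site.

1.048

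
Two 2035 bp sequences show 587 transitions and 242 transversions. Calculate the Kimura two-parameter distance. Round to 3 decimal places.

0.663

P = 587/2035 ≈ 0.288452 and Q = 242/2035 ≈ 0.118919.
Under the Kimura two-parameter model, d = −½ ln(1 − 2P − Q) − ¼ ln(1 − 2Q).
1 − 2P − Q = 0.304177, giving −½ ln(0.304177) = 0.595073.
1 − 2Q = 0.762162, giving −¼ ln(0.762162) = 0.067899.
d = 0.595073 + 0.067899 = 0.662972.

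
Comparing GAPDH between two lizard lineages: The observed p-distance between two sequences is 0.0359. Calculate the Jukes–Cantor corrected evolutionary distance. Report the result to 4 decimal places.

0.0368

d = −(3/4) ln(1 − 4p/3) = −0.75 ln(1 − 0.047867) = −0.75 ln(0.952133)
  = −0.75 × (-0.049051) = 0.036788 substitutions/site.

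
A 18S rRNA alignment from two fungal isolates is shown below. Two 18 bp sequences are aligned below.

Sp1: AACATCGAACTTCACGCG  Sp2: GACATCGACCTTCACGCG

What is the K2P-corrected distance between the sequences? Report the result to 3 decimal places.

Of 18 sites, 1 differences are transitions and 1 are transversions, so P = 1/18 ≈ 0.055556 and Q = 1/18 ≈ 0.055556.
Under the Kimura two-parameter model, d = −½ ln(1 − 2P − Q) − ¼ ln(1 − 2Q).
1 − 2P − Q = 0.833332, giving −½ ln(0.833332) = 0.091162.
1 − 2Q = 0.888888, giving −¼ ln(0.888888) = 0.029446.
d = 0.091162 + 0.029446 = 0.120608.

0.121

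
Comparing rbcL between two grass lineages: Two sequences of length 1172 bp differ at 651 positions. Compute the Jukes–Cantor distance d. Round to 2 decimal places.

1.01

p = 651/1172 ≈ 0.555461.
d = −(3/4) ln(1 − 4p/3) = −0.75 ln(1 − 0.740615) = −0.75 ln(0.259385)
  = −0.75 × (-1.349442) = 1.012082 substitutions/site.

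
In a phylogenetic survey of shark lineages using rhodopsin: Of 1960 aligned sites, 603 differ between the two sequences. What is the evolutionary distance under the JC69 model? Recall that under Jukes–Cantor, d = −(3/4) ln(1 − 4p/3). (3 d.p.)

p = 603/1960 ≈ 0.307653.
d = −(3/4) ln(1 − 4p/3) = −0.75 ln(1 − 0.410204) = −0.75 ln(0.589796)
  = −0.75 × (-0.527979) = 0.395984 substitutions/site.

0.396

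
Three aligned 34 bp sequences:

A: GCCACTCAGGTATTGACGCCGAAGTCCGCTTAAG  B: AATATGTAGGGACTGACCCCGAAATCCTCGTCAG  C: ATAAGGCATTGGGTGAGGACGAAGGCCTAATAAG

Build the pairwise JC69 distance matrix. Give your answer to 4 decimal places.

A–B: 13/34 sites differ → p ≈ 0.382353, d = −0.75 ln(1 − 0.509804) = 0.534712 ≈ 0.5347.
A–C: 16/34 sites differ → p ≈ 0.470588, d = −0.75 ln(1 − 0.627451) = 0.740540 ≈ 0.7405.
B–C: 16/34 sites differ → p ≈ 0.470588, d = −0.75 ln(1 − 0.627451) = 0.740540 ≈ 0.7405.

d(A,B) = 0.5347, d(A,C) = 0.7405, d(B,C) = 0.7405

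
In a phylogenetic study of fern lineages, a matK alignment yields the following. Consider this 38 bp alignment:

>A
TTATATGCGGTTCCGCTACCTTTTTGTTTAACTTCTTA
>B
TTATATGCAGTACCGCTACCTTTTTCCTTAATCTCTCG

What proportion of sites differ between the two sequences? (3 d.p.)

0.211

The sequences differ at 8 of 38 positions (sites 9, 12, 26, 27, 32, 33, 37, 38).
p = 8/38 = 0.210526… ≈ 0.211 (to 3 d.p.).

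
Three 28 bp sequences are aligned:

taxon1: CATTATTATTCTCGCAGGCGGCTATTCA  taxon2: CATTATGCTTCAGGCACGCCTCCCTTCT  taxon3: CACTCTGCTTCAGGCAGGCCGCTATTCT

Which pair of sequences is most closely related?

taxon2 and taxon3

taxon1–taxon2: 10/28 differ, p = 0.357, d = 0.485.
taxon1–taxon3: 8/28 differ, p = 0.286, d = 0.360.
taxon2–taxon3: 6/28 differ, p = 0.214, d = 0.252.
The smallest distance is between taxon2 and taxon3.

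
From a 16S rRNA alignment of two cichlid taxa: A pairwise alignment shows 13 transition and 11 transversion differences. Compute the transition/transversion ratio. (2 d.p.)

R = 13/11 = 1.181818… ≈ 1.18 (to 2 d.p.).

1.18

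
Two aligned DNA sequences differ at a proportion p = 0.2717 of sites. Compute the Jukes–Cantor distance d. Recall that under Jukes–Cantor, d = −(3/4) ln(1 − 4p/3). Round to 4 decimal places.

d = −(3/4) ln(1 − 4p/3) = −0.75 ln(1 − 0.362267) = −0.75 ln(0.637733)
  = −0.75 × (-0.449836) = 0.337377 substitutions/site.

0.3374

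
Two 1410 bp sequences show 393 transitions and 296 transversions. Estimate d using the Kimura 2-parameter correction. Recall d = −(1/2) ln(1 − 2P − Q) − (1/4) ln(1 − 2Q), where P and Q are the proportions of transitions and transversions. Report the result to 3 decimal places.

0.865

P = 393/1410 ≈ 0.278723 and Q = 296/1410 ≈ 0.209929.
Under the Kimura two-parameter model, d = −½ ln(1 − 2P − Q) − ¼ ln(1 − 2Q).
1 − 2P − Q = 0.232625, giving −½ ln(0.232625) = 0.729164.
1 − 2Q = 0.580142, giving −¼ ln(0.580142) = 0.136121.
d = 0.729164 + 0.136121 = 0.865285.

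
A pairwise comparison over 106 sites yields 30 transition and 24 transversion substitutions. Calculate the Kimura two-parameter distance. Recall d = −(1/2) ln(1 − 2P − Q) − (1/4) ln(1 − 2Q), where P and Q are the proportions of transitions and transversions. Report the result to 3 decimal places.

0.937

P = 30/106 ≈ 0.283019 and Q = 24/106 ≈ 0.226415.
Under the Kimura two-parameter model, d = −½ ln(1 − 2P − Q) − ¼ ln(1 − 2Q).
1 − 2P − Q = 0.207547, giving −½ ln(0.207547) = 0.786199.
1 − 2Q = 0.54717, giving −¼ ln(0.54717) = 0.150749.
d = 0.786199 + 0.150749 = 0.936948.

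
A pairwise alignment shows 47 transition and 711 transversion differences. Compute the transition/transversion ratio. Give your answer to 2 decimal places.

0.07

R = 47/711 = 0.066104… ≈ 0.07 (to 2 d.p.).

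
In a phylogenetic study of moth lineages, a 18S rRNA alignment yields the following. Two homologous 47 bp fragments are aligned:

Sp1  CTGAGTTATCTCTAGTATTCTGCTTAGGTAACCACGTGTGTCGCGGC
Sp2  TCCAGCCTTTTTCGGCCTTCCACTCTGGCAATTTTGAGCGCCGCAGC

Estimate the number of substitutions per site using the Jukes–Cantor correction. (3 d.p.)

The sequences differ at 25 of 47 sites, so p = 25/47 ≈ 0.531915.
d = −(3/4) ln(1 − 4p/3) = −0.75 ln(1 − 0.70922) = −0.75 ln(0.29078)
  = −0.75 × (-1.235188) = 0.926391 substitutions/site.

0.926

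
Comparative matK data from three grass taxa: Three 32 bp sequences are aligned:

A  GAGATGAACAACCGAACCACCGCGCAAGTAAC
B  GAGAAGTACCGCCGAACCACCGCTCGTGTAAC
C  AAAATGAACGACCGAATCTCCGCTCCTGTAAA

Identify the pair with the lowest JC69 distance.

A–B: 7/32 differ, p = 0.219, d = 0.259.
A–C: 9/32 differ, p = 0.281, d = 0.353.
B–C: 10/32 differ, p = 0.313, d = 0.404.
The smallest distance is between A and B.

A and B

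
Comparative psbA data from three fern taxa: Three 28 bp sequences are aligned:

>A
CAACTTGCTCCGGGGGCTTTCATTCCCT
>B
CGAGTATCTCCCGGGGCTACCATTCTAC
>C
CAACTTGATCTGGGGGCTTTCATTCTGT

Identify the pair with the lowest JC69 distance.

A and C

A–B: 10/28 differ, p = 0.357, d = 0.485.
A–C: 4/28 differ, p = 0.143, d = 0.158.
B–C: 11/28 differ, p = 0.393, d = 0.556.
The smallest distance is between A and C.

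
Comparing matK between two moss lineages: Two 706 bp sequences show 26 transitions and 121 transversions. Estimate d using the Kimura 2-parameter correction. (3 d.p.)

0.245

P = 26/706 ≈ 0.036827 and Q = 121/706 ≈ 0.171388.
Under the Kimura two-parameter model, d = −½ ln(1 − 2P − Q) − ¼ ln(1 − 2Q).
1 − 2P − Q = 0.754958, giving −½ ln(0.754958) = 0.140547.
1 − 2Q = 0.657224, giving −¼ ln(0.657224) = 0.104933.
d = 0.140547 + 0.104933 = 0.245480.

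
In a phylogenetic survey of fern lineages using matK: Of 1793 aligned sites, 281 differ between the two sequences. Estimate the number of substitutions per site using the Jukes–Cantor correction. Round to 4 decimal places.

p = 281/1793 ≈ 0.156721.
d = −(3/4) ln(1 − 4p/3) = −0.75 ln(1 − 0.208961) = −0.75 ln(0.791039)
  = −0.75 × (-0.234408) = 0.175806 substitutions/site.

0.1758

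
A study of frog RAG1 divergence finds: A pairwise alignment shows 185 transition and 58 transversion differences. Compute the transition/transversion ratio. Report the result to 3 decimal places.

3.190

R = 185/58 = 3.189655… ≈ 3.190 (to 3 d.p.).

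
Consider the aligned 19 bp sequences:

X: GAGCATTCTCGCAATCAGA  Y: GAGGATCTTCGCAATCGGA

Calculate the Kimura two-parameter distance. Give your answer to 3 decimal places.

Of 19 sites, 3 differences are transitions and 1 are transversions, so P = 3/19 ≈ 0.157895 and Q = 1/19 ≈ 0.052632.
Under the Kimura two-parameter model, d = −½ ln(1 − 2P − Q) − ¼ ln(1 − 2Q).
1 − 2P − Q = 0.631578, giving −½ ln(0.631578) = 0.229767.
1 − 2Q = 0.894736, giving −¼ ln(0.894736) = 0.027807.
d = 0.229767 + 0.027807 = 0.257574.

0.258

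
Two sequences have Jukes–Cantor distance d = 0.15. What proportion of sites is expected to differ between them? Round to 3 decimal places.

0.136

p = (3/4)(1 − e^(−4d/3)) = 0.75 × (1 − e^(-0.2)) = 0.75 × (1 − 0.818731) = 0.135952.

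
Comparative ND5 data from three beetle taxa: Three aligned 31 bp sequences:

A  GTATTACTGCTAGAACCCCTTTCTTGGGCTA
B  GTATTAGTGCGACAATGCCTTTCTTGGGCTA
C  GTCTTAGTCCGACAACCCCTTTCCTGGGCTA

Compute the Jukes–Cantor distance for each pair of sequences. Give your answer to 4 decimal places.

A–B: 5/31 sites differ → p ≈ 0.16129, d = −0.75 ln(1 − 0.215053) = 0.181604 ≈ 0.1816.
A–C: 6/31 sites differ → p ≈ 0.193548, d = −0.75 ln(1 − 0.258064) = 0.223869 ≈ 0.2239.
B–C: 5/31 sites differ → p ≈ 0.16129, d = −0.75 ln(1 − 0.215053) = 0.181604 ≈ 0.1816.

d(A,B) = 0.1816, d(A,C) = 0.2239, d(B,C) = 0.1816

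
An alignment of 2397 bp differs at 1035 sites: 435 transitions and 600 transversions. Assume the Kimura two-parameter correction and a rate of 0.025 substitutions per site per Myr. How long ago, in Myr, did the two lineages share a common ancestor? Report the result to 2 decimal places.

12.97

P = 435/2397 ≈ 0.181477 and Q = 600/2397 ≈ 0.250313.
Under the Kimura two-parameter model, d = −½ ln(1 − 2P − Q) − ¼ ln(1 − 2Q).
1 − 2P − Q = 0.386733, giving −½ ln(0.386733) = 0.475010.
1 − 2Q = 0.499374, giving −¼ ln(0.499374) = 0.173600.
d = 0.475010 + 0.173600 = 0.648610.
Under a molecular clock d = 2μt, so t = d/(2μ) = 0.648610 / (2 × 0.025) = 12.97 Myr.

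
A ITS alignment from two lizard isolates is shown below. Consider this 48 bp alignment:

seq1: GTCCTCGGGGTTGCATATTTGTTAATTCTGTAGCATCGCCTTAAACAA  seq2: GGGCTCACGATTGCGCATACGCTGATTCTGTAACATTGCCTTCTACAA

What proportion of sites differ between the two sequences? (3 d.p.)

0.313

The sequences differ at 15 of 48 positions.
p = 15/48 = 0.3125 ≈ 0.313 (to 3 d.p.).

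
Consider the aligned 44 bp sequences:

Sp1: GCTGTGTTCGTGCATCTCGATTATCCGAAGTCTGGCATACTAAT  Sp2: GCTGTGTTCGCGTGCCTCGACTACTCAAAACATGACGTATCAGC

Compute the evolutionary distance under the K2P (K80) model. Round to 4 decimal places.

0.7048

Of 44 sites, 16 differences are transitions and 1 are transversions, so P = 16/44 ≈ 0.363636 and Q = 1/44 ≈ 0.022727.
Under the Kimura two-parameter model, d = −½ ln(1 − 2P − Q) − ¼ ln(1 − 2Q).
1 − 2P − Q = 0.250001, giving −½ ln(0.250001) = 0.693145.
1 − 2Q = 0.954546, giving −¼ ln(0.954546) = 0.011630.
d = 0.693145 + 0.011630 = 0.704775.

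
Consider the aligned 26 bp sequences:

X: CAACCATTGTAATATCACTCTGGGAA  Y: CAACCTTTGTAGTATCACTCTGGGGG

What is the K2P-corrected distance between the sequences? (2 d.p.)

Of 26 sites, 3 differences are transitions and 1 are transversions, so P = 3/26 ≈ 0.115385 and Q = 1/26 ≈ 0.038462.
Under the Kimura two-parameter model, d = −½ ln(1 − 2P − Q) − ¼ ln(1 − 2Q).
1 − 2P − Q = 0.730768, giving −½ ln(0.730768) = 0.156830.
1 − 2Q = 0.923076, giving −¼ ln(0.923076) = 0.020011.
d = 0.156830 + 0.020011 = 0.176841.

0.18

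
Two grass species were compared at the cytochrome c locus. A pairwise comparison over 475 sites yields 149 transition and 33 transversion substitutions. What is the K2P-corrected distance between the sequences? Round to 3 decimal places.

0.634

P = 149/475 ≈ 0.313684 and Q = 33/475 ≈ 0.069474.
Under the Kimura two-parameter model, d = −½ ln(1 − 2P − Q) − ¼ ln(1 − 2Q).
1 − 2P − Q = 0.303158, giving −½ ln(0.303158) = 0.596751.
1 − 2Q = 0.861052, giving −¼ ln(0.861052) = 0.037400.
d = 0.596751 + 0.037400 = 0.634151.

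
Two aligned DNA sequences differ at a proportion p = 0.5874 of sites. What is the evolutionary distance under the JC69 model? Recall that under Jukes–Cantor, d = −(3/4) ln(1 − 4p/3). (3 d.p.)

1.147

d = −(3/4) ln(1 − 4p/3) = −0.75 ln(1 − 0.7832) = −0.75 ln(0.2168)
  = −0.75 × (-1.528780) = 1.146585 substitutions/site.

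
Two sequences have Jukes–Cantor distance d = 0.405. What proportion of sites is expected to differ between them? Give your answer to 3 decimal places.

p = (3/4)(1 − e^(−4d/3)) = 0.75 × (1 − e^(-0.54)) = 0.75 × (1 − 0.582748) = 0.312939.

0.313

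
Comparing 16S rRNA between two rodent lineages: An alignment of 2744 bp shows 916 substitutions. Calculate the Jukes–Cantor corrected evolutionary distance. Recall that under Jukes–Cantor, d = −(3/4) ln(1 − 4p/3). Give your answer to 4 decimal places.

0.4417

p = 916/2744 ≈ 0.333819.
d = −(3/4) ln(1 − 4p/3) = −0.75 ln(1 − 0.445092) = −0.75 ln(0.554908)
  = −0.75 × (-0.588953) = 0.441715 substitutions/site.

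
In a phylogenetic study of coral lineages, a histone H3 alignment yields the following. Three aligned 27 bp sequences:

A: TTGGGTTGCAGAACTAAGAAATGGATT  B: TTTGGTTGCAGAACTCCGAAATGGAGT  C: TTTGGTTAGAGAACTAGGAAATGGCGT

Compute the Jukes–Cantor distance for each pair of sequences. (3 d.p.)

d(A,B) = 0.165, d(A,C) = 0.264, d(B,C) = 0.213

A–B: 4/27 sites differ → p ≈ 0.148148, d = −0.75 ln(1 − 0.197531) = 0.165047 ≈ 0.165.
A–C: 6/27 sites differ → p ≈ 0.222222, d = −0.75 ln(1 − 0.296296) = 0.263548 ≈ 0.264.
B–C: 5/27 sites differ → p ≈ 0.185185, d = −0.75 ln(1 − 0.246913) = 0.212681 ≈ 0.213.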